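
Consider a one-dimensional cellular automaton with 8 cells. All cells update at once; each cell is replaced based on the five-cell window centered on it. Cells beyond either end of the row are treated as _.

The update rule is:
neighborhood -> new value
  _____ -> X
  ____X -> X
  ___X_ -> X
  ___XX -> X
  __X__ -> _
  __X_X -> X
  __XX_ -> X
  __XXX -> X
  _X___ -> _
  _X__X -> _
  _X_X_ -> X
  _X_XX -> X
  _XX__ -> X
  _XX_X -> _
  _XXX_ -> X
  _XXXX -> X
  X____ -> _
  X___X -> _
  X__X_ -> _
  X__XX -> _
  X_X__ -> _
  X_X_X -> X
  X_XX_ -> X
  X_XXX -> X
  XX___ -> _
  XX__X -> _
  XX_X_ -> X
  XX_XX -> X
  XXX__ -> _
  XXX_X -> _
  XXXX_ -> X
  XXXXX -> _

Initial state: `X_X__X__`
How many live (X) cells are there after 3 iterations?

5

XX______
XX__XXXX
XX__XXX_
count of X: 5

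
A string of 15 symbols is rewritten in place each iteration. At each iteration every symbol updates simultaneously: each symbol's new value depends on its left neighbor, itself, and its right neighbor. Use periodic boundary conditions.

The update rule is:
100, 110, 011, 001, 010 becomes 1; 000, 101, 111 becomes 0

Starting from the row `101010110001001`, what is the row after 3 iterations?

101010101011001

101010111011111
101010101010000
101010101011001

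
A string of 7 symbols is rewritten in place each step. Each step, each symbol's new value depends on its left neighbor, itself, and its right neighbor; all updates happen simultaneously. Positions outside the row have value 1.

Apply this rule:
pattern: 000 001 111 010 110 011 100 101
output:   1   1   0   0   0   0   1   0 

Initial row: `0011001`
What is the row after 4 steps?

1100110
0011000
1100111
0011000

0011000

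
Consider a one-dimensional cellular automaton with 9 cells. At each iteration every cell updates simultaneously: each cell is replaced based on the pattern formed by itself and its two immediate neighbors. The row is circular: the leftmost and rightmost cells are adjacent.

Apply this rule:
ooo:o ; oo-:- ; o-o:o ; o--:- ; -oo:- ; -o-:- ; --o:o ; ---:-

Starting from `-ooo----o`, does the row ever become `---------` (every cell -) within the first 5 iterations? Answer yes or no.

no

o-o----o-
-o----o-o
o----o-o-
----o-o-o
---o-o-o-
iteration 5 is ---o-o-o-, still not uniform -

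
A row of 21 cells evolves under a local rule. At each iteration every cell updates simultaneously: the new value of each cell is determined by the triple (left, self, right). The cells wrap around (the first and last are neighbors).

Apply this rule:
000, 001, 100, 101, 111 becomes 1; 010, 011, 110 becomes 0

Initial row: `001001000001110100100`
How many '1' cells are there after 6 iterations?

10

iteration 1: 110110111110101011011
iteration 2: 101001011101010100101
iteration 3: 010110101010101011010
iteration 4: 101001010101010100101
iteration 5: 010110101010101011010  (repeats iteration 3; period 2)
iteration 6: 101001010101010100101
count of 1: 10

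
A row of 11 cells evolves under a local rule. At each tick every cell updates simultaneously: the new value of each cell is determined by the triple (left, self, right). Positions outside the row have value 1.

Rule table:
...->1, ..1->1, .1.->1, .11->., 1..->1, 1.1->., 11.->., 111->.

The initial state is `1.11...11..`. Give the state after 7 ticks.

....111..11
1111...11..
....111..11  (repeats tick 1; period 2)
tick 7: ....111..11

....111..11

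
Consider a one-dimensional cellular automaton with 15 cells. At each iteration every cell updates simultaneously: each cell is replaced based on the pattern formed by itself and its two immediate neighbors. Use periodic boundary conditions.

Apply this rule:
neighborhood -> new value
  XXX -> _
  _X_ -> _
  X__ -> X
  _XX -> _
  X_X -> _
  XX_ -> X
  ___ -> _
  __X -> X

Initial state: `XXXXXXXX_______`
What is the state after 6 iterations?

iteration 1: _______XX_____X
iteration 2: X_____X_XX___X_
iteration 3: _X___X___XX_X__
iteration 4: X_X_X_X_X_X__X_
iteration 5: ___________XX__
iteration 6: __________X_XX_

__________X_XX_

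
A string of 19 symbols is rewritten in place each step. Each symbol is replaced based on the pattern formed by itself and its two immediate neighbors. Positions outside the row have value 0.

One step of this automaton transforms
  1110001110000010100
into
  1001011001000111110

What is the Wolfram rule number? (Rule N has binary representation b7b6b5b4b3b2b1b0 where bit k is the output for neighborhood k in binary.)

position 1: 111 → 0  (bit 7 = 0)
position 2: 110 → 0  (bit 6 = 0)
position 15: 101 → 1  (bit 5 = 1)
position 3: 100 → 1  (bit 4 = 1)
position 0: 011 → 1  (bit 3 = 1)
position 14: 010 → 1  (bit 2 = 1)
position 5: 001 → 1  (bit 1 = 1)
position 4: 000 → 0  (bit 0 = 0)
bits b7..b0 = 00111110 = 62

62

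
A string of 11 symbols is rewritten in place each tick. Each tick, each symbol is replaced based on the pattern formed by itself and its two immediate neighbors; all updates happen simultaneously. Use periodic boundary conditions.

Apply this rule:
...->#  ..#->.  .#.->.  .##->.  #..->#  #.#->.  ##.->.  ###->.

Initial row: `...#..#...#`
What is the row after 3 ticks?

##..#..##..
..#..#...#.
#..#..##..#

#..#..##..#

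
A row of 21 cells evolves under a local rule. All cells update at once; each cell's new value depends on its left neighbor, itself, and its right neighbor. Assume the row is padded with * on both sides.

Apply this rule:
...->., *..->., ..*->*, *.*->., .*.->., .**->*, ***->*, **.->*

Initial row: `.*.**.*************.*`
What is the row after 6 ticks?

.****.*************.*

...**.*************.*
..***.*************.*
.****.*************.*
.****.*************.*  (fixed point — unchanged through tick 6)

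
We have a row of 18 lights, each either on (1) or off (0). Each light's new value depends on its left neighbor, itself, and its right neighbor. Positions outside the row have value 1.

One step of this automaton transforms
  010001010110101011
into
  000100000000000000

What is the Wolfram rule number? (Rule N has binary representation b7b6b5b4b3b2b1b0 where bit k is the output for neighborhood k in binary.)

1

position 17: 111 → 0  (bit 7 = 0)
position 10: 110 → 0  (bit 6 = 0)
position 0: 101 → 0  (bit 5 = 0)
position 2: 100 → 0  (bit 4 = 0)
position 9: 011 → 0  (bit 3 = 0)
position 1: 010 → 0  (bit 2 = 0)
position 4: 001 → 0  (bit 1 = 0)
position 3: 000 → 1  (bit 0 = 1)
bits b7..b0 = 00000001 = 1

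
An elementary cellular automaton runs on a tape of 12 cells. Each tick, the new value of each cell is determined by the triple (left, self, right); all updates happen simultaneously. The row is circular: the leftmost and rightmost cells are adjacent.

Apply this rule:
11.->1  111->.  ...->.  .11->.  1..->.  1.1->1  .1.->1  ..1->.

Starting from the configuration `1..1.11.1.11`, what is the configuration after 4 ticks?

1....1...1..

1..11.1111..
1...11...1..
1....1...1..
1....1...1..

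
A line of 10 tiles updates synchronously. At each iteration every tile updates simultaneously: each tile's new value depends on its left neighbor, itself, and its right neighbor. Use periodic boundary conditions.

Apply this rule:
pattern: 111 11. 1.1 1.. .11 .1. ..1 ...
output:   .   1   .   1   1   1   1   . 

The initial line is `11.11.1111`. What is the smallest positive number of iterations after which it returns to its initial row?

3

.1.11.1...
11.11.11..
11.11.1111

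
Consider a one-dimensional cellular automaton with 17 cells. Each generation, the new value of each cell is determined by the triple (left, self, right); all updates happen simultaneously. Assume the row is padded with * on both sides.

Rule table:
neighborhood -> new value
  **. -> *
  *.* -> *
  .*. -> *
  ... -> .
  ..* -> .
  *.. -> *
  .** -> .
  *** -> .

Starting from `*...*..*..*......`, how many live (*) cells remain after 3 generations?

9

**..**.**.**.....
.**..**.**.**....
*.**..**.**.**...
count of *: 9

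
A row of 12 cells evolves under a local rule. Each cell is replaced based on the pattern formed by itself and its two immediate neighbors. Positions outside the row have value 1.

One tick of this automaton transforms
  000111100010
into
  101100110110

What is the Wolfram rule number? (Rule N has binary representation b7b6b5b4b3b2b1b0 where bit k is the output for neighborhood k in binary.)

94

position 4: 111 → 0  (bit 7 = 0)
position 6: 110 → 1  (bit 6 = 1)
position 11: 101 → 0  (bit 5 = 0)
position 0: 100 → 1  (bit 4 = 1)
position 3: 011 → 1  (bit 3 = 1)
position 10: 010 → 1  (bit 2 = 1)
position 2: 001 → 1  (bit 1 = 1)
position 1: 000 → 0  (bit 0 = 0)
bits b7..b0 = 01011110 = 94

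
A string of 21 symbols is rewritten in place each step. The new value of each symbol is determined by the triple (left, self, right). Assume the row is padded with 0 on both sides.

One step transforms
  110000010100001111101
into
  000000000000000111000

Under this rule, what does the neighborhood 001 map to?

At position 6 the neighborhood is 001; the next row has 0 there.

0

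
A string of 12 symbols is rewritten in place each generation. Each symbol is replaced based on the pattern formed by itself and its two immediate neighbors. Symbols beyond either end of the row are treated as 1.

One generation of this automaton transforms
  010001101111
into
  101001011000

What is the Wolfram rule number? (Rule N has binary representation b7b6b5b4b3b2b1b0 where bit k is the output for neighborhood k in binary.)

56

position 9: 111 → 0  (bit 7 = 0)
position 6: 110 → 0  (bit 6 = 0)
position 0: 101 → 1  (bit 5 = 1)
position 2: 100 → 1  (bit 4 = 1)
position 5: 011 → 1  (bit 3 = 1)
position 1: 010 → 0  (bit 2 = 0)
position 4: 001 → 0  (bit 1 = 0)
position 3: 000 → 0  (bit 0 = 0)
bits b7..b0 = 00111000 = 56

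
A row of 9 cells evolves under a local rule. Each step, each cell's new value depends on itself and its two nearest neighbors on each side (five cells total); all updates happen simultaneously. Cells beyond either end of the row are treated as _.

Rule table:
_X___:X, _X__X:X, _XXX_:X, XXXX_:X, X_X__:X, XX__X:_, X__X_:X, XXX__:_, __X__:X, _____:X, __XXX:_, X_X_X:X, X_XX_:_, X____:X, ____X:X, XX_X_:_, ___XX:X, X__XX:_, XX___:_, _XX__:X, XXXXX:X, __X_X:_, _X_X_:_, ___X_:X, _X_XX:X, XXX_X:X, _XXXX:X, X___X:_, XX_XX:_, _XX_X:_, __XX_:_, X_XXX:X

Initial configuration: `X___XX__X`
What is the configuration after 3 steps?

step 1: XX_X_X_XX
step 2: ___X_XX_X
step 3: XXX_X___X

XXX_X___X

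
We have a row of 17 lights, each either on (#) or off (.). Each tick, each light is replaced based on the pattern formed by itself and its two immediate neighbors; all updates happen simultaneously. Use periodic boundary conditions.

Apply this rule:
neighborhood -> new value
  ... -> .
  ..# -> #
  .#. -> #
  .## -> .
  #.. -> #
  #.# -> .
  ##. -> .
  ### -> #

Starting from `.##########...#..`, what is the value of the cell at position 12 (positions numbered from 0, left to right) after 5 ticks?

#

tick 1: #.########.#.###.
tick 2: #..######..#..#..
tick 3: ###.####.########
tick 4: ##...##...#######
tick 5: #.#.#..#.#.######
position 12 holds #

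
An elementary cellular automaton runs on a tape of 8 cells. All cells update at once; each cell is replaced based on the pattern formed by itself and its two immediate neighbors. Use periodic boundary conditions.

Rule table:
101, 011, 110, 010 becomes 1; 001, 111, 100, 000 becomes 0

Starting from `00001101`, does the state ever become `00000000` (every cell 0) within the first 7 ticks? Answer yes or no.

00001111
00001001
00001001  (fixed point — unchanged through tick 7)
tick 7 is 00001001, still not uniform 0

no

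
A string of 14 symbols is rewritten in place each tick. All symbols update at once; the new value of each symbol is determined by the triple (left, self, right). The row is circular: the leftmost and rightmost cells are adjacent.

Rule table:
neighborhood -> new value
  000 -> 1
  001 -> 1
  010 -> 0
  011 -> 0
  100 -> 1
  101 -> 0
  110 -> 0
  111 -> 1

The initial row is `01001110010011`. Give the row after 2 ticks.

11000000000011

00110101101100
11000000000011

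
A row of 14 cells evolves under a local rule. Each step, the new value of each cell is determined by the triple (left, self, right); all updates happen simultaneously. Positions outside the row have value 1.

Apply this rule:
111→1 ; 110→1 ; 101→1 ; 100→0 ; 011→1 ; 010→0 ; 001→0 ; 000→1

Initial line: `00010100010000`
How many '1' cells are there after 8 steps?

12

step 1: 01001001000110
step 2: 10000000010111
step 3: 10111111001111
step 4: 11111111001111
step 5: 11111111001111  (fixed point — unchanged through step 8)
count of 1: 12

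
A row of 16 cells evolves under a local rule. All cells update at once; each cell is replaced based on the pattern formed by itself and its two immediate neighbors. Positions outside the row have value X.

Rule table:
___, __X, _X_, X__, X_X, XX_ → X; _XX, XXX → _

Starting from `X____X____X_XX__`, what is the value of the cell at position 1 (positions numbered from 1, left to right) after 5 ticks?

X

XXXXXXXXXXXX_XXX
___________XX___
XXXXXXXXXXX_XXXX
__________XX____
XXXXXXXXXX_XXXXX
position 1 holds X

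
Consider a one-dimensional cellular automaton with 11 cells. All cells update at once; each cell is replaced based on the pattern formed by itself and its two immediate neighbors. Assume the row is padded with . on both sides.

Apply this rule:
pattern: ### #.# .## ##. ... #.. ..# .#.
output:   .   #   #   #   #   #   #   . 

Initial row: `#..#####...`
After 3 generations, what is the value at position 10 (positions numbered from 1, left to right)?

#

.###...####
##.#####..#
####...###.
position 10 holds #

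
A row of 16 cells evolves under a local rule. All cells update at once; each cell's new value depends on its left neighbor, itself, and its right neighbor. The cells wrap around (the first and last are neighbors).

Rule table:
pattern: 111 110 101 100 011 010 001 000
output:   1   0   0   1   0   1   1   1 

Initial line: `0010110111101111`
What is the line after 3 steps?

1100111011010111

1110000011000110
0101111100111000
1100111011010111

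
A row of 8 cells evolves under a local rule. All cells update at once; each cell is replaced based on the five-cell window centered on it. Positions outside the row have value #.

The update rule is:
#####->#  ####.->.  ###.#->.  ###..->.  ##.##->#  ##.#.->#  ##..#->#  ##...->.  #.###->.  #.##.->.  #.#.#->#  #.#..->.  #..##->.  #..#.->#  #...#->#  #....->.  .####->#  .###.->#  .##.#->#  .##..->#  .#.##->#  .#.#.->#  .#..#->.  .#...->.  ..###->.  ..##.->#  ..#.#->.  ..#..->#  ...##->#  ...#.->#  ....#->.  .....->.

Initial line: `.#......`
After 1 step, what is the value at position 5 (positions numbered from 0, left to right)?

.

step 1: #......#
position 5 holds .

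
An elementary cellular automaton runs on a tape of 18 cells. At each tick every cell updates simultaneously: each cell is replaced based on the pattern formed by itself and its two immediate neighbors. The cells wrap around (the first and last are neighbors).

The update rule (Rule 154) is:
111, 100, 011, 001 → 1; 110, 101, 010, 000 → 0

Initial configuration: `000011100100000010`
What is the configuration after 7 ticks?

011010101101010011

000111011010000101
101110010001001000
001101101010110101
111001000000100000
110110100001010001
100100010010001011
011010101101010011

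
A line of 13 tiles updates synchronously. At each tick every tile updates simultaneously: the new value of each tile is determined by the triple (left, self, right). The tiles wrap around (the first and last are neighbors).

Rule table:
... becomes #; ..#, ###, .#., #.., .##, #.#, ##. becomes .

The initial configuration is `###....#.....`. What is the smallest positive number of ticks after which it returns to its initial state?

2

tick 1: ....##...###.
tick 2: ###....#.....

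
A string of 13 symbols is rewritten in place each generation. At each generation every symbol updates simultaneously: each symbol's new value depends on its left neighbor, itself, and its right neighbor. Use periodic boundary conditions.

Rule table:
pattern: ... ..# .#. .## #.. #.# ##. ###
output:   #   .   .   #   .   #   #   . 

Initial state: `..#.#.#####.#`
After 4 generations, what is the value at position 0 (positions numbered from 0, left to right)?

.

generation 1: ...#.##...##.
generation 2: ##..###.#.##.
generation 3: ##..#.##.####
generation 4: .#...#####...
position 0 holds .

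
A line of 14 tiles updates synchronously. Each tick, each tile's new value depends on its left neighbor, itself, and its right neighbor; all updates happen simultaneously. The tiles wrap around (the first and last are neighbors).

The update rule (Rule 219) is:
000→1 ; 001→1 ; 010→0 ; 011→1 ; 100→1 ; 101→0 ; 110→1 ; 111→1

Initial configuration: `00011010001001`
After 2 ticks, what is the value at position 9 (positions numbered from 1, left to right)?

1

tick 1: 11111001110110
tick 2: 11111111110110
position 9 holds 1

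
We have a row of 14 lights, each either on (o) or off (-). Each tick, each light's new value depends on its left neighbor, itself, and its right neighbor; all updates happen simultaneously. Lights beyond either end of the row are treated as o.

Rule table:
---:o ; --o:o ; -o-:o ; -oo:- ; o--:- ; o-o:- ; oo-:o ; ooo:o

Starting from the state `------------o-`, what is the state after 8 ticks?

-o-o-o--ooooo-

tick 1: -oooooooooooo-
tick 2: --ooooooooooo-
tick 3: -o-oooooooooo-
tick 4: -o--ooooooooo-
tick 5: -o-o-oooooooo-
tick 6: -o-o--ooooooo-
tick 7: -o-o-o-oooooo-
tick 8: -o-o-o--ooooo-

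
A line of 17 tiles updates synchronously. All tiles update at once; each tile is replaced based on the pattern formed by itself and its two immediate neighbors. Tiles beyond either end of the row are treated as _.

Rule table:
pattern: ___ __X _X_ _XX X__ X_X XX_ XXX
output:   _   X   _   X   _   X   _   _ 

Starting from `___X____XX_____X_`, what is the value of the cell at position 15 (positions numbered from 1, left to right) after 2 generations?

_

__X____XX_____X__
_X____XX_____X___
position 15 holds _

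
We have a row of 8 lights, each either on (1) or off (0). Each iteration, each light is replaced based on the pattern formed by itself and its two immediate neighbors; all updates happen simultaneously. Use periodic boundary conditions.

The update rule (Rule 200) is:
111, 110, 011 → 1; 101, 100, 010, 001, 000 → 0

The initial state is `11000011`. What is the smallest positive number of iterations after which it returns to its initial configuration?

11000011

1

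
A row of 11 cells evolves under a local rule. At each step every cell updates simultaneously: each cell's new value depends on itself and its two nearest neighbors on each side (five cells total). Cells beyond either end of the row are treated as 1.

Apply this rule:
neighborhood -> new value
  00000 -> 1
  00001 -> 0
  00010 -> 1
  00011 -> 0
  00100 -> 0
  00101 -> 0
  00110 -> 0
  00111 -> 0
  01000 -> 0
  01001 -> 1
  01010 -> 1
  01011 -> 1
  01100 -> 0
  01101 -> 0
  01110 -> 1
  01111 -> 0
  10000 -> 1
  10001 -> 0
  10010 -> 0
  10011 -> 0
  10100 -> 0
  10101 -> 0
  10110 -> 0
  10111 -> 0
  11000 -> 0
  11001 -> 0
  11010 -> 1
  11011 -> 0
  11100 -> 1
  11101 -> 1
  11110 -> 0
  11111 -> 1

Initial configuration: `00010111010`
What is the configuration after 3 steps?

00101011101
00010101100
00101010000

00101010000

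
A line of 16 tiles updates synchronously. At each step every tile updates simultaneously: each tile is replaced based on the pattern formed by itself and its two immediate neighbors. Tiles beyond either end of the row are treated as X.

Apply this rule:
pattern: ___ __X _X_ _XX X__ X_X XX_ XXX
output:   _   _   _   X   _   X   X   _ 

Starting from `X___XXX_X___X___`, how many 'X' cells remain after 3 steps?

step 1: X___X_XX________
step 2: X____XXX________
step 3: X____X_X________
count of X: 3

3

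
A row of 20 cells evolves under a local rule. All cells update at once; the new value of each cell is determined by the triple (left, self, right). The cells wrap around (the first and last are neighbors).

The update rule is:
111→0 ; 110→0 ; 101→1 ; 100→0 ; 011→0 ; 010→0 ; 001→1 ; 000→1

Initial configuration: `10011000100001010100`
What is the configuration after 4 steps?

00100011001110101001
01001100010001010010
10010001100110100100
00100110001001001001

00100110001001001001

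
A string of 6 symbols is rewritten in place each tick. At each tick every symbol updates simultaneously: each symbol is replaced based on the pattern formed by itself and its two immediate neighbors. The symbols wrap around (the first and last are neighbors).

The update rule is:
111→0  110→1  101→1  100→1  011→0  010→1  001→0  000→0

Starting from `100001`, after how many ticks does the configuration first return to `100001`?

110000
011000
001100
000110
000011
100001

6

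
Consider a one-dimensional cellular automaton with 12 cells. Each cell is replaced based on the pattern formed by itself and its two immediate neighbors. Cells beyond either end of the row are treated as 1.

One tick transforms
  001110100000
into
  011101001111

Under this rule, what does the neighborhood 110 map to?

At position 4 the neighborhood is 110; the next row has 0 there.

0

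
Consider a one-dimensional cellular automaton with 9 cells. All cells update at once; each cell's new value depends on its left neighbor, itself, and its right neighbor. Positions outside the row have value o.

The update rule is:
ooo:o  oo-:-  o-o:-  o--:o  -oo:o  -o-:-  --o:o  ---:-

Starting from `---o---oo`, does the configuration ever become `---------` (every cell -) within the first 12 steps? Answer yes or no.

o-o-o-ooo
------ooo
o----oooo
-o--ooooo
--ooooooo
ooooooooo
ooooooooo  (fixed point — unchanged through step 12)
step 12 is ooooooooo, still not uniform -

no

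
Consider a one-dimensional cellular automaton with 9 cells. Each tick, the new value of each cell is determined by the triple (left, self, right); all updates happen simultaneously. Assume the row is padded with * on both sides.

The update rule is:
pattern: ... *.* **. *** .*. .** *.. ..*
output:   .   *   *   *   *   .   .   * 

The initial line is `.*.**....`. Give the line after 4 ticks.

******.**

tick 1: ***.*...*
tick 2: *****..*.
tick 3: *****.***
tick 4: ******.**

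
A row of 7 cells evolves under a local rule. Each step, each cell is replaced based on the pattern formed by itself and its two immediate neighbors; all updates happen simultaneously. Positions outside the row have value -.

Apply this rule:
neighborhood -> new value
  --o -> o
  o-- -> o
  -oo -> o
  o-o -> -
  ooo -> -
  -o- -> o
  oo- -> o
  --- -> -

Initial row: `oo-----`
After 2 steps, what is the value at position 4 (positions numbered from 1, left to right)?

ooo----
o-oo---
position 4 holds o

o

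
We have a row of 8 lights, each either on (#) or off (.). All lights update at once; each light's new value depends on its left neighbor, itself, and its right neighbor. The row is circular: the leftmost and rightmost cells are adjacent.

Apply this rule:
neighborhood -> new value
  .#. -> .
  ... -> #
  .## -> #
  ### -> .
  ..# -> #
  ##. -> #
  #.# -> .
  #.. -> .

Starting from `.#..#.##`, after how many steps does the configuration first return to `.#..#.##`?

24

...#..##
.##..###
.##.##.#
.##.##..
###.##.#
..#.##.#
.#..##..
#..###.#
#.##.#.#
#.##...#
#.##.###
#.##.#..
..##...#
.###.##.
##.#.##.
##...##.
##.####.
##.#..#.
##...#..
##.##..#
.#.##.##
...##.##
.####.##
.#..#.##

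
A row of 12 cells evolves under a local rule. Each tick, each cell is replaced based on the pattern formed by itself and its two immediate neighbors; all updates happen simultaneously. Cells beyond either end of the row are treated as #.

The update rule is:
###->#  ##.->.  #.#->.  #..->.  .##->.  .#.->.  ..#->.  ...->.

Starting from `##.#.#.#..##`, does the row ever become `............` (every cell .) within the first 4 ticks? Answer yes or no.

#..........#
............
all cells are . at tick 2

yes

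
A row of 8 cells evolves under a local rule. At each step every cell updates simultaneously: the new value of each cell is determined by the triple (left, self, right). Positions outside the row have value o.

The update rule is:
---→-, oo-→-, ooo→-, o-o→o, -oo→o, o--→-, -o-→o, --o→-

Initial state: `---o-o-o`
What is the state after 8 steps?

---ooooo
---o----
---o----  (fixed point — unchanged through step 8)

---o----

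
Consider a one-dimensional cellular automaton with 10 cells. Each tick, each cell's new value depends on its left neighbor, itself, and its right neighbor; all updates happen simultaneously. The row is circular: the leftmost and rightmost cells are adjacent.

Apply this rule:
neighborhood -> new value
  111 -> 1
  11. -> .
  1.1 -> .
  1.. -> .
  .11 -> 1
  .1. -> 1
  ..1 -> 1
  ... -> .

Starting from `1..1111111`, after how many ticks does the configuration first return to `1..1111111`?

tick 1: ..11111111
tick 2: .11111111.
tick 3: 11111111..
tick 4: 1111111..1
tick 5: 111111..11
tick 6: 11111..111
tick 7: 1111..1111
tick 8: 111..11111
tick 9: 11..111111
tick 10: 1..1111111

10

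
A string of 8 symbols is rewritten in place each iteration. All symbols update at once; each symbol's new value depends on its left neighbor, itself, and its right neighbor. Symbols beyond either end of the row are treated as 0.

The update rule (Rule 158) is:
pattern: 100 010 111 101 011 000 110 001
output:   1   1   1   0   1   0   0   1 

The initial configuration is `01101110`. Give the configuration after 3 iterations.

11001101
10111001
10110111

10110111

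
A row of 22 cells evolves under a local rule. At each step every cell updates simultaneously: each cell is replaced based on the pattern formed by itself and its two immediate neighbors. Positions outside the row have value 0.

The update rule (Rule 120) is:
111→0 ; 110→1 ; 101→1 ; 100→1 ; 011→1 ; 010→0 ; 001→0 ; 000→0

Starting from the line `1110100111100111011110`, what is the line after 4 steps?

0010111011111000000001

1011010100110101110011
0111101010111011011011
0100110101101111111111
0010111011111000000001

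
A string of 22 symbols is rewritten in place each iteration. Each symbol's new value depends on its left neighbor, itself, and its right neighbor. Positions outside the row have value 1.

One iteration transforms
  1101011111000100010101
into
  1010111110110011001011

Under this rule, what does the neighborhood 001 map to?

At position 12 the neighborhood is 001; the next row has 0 there.

0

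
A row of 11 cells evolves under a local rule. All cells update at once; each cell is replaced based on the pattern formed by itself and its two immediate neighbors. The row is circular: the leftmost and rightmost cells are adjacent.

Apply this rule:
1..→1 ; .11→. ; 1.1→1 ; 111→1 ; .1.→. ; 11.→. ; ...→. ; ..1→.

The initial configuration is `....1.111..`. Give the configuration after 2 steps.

......1.1.1

.....1.1.1.
......1.1.1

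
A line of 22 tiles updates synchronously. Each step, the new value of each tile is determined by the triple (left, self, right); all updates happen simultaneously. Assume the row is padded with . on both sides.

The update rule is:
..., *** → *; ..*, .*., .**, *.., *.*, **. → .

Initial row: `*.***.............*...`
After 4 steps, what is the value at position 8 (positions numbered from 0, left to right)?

.

step 1: ...*..***********...**
step 2: **.....*********..*...
step 3: ...***..*******.....**
step 4: **..*....*****..***...
position 8 holds .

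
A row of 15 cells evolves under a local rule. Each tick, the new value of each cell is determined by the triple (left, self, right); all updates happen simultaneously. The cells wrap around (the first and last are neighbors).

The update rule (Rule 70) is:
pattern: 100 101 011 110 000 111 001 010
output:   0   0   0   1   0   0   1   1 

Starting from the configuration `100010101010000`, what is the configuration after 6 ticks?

101010101010010

tick 1: 100110101010001
tick 2: 101010101010010
tick 3: 101010101010110
tick 4: 101010101010010  (repeats tick 2; period 2)
tick 6: 101010101010010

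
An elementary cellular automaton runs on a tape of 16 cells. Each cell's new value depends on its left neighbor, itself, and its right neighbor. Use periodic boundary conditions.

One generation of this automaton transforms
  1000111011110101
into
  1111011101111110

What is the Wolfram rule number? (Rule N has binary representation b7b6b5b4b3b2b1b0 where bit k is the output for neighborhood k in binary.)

247

position 5: 111 → 1  (bit 7 = 1)
position 0: 110 → 1  (bit 6 = 1)
position 7: 101 → 1  (bit 5 = 1)
position 1: 100 → 1  (bit 4 = 1)
position 4: 011 → 0  (bit 3 = 0)
position 13: 010 → 1  (bit 2 = 1)
position 3: 001 → 1  (bit 1 = 1)
position 2: 000 → 1  (bit 0 = 1)
bits b7..b0 = 11110111 = 247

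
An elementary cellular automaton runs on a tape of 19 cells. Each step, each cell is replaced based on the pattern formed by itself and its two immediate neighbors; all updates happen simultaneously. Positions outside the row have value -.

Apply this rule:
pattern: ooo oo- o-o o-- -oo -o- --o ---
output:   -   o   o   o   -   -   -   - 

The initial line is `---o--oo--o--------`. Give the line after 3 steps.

----o--oo--o-------
-----o--oo--o------
------o--oo--o-----

------o--oo--o-----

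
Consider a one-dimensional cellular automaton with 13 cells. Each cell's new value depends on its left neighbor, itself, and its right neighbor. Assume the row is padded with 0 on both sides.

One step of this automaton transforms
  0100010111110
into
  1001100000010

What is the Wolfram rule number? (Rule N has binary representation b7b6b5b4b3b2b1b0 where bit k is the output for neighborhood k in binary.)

67

position 8: 111 → 0  (bit 7 = 0)
position 11: 110 → 1  (bit 6 = 1)
position 6: 101 → 0  (bit 5 = 0)
position 2: 100 → 0  (bit 4 = 0)
position 7: 011 → 0  (bit 3 = 0)
position 1: 010 → 0  (bit 2 = 0)
position 0: 001 → 1  (bit 1 = 1)
position 3: 000 → 1  (bit 0 = 1)
bits b7..b0 = 01000011 = 67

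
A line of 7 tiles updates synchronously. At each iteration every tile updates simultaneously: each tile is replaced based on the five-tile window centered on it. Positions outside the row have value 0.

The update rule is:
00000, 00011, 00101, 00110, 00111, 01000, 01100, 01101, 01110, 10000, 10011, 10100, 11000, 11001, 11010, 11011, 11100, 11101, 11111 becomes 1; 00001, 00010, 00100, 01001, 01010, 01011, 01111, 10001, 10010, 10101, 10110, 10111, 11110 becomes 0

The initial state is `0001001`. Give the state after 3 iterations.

1000000
0111111
1101101

1101101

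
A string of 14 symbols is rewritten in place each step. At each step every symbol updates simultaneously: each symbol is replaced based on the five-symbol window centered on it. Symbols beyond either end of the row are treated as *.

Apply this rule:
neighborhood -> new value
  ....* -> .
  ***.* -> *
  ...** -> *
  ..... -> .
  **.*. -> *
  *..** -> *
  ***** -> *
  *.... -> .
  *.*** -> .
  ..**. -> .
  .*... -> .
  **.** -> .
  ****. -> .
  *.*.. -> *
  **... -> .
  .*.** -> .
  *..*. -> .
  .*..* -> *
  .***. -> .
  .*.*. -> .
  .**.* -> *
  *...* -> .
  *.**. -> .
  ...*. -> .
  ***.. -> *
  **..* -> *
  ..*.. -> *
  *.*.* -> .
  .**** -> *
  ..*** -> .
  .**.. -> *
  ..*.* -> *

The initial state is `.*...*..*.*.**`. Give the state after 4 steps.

*.***...*...*.

**...**.*....*
.*..*.***...*.
***.*...*...*.
*.***...*...*.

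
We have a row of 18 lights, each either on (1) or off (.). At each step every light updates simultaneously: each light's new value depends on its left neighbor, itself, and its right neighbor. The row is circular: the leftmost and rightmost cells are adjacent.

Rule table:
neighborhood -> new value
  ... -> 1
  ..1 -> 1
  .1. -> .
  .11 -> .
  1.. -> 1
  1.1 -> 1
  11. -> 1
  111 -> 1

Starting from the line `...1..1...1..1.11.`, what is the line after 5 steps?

111.11.111.11.1.11
1111.11.111.11.1.1
11111.11.111.11.1.
.11111.11.111.11.1
1.11111.11.111.11.

1.11111.11.111.11.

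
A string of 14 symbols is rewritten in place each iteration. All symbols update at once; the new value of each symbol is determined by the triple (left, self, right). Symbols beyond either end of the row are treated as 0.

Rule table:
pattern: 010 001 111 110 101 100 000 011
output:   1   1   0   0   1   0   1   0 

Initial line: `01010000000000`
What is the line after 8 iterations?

00000001000000

11110111111111
00001000000000
11111011111111
00000100000000
11111101111111
00000010000000
11111110111111
00000001000000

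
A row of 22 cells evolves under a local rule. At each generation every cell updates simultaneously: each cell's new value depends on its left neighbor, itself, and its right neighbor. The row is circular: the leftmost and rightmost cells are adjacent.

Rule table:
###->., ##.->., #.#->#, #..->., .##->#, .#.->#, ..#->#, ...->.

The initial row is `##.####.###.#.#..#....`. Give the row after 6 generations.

#.##...##..####.##...#
.##...##..##...##...##
##...##..##...##...##.
#...##..##...##...##.#
...##..##...##...##.##
..##..##...##...##.##.

..##..##...##...##.##.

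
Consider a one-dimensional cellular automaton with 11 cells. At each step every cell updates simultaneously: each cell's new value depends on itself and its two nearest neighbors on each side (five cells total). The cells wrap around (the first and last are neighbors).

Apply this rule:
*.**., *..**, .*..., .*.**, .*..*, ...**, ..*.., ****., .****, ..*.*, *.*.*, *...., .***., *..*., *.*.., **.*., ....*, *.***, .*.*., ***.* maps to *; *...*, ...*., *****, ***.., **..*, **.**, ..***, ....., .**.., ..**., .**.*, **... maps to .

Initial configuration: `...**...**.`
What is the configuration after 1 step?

***....*...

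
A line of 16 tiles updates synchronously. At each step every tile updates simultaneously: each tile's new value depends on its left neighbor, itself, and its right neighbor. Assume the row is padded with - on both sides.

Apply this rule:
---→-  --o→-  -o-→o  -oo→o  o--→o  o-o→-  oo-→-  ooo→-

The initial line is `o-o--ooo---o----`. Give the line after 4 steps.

o-o--oo-oo-o-o-o

step 1: o-oo-o--o--oo---
step 2: o-o--oo-oo-o-o--
step 3: o-oo-o--o--o-oo-
step 4: o-o--oo-oo-o-o-o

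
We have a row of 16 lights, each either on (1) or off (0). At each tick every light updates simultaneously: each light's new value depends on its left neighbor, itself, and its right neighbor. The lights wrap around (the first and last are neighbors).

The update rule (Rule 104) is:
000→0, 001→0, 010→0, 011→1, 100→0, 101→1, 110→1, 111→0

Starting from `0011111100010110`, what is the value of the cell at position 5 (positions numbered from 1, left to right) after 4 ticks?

0

0010000100001110
0000000000001010
0000000000000100
0000000000000000
position 5 holds 0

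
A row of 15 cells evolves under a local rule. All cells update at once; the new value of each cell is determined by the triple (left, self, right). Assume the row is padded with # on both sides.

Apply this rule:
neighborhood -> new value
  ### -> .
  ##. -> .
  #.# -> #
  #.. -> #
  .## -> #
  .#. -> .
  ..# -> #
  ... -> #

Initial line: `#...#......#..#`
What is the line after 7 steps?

....###.######.

.###.######.###
##..##.....##..
..###.######.##
###..##.....##.
...###.######.#
####..##.....##
....###.######.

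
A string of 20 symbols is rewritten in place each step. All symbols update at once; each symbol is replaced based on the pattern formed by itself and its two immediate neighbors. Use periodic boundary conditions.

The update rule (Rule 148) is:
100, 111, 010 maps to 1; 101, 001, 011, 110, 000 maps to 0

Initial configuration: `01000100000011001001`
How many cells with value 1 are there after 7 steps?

01100110000000101101
00010001000000100001
10011001100000110001
01000100010000001000
01100110011000001100
00010001000100000010
00011001100110000011
count of 1: 8

8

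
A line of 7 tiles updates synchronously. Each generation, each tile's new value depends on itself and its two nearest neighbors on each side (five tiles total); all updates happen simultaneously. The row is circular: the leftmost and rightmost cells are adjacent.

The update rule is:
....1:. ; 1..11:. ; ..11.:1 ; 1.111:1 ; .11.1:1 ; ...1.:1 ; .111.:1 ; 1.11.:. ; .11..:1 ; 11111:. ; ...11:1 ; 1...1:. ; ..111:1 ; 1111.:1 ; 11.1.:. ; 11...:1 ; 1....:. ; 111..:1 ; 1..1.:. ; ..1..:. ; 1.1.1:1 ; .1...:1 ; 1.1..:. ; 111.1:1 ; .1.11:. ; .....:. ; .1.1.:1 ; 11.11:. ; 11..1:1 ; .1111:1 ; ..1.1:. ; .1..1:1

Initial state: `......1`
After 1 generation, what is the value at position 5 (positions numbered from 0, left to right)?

1

1....1.
position 5 holds 1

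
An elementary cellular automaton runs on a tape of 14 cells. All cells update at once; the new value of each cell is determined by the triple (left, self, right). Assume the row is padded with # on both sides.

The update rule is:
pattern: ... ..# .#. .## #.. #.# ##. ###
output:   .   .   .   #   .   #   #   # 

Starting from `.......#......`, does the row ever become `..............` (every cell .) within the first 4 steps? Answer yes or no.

yes

..............
all cells are . at step 1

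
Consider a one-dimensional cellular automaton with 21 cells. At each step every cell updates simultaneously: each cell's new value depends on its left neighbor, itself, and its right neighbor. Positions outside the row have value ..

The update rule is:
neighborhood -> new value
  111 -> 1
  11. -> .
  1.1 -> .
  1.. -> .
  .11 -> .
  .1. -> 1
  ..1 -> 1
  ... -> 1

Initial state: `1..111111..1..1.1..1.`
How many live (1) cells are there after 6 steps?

1.1.1111..11.11.1.11.
1.1..11..1......1....
1.1.1...11.111111.111
1.1.1.11....1111...1.
1.1.1....111.11..111.
1.1.1.111.1.....1.1..
count of 1: 9

9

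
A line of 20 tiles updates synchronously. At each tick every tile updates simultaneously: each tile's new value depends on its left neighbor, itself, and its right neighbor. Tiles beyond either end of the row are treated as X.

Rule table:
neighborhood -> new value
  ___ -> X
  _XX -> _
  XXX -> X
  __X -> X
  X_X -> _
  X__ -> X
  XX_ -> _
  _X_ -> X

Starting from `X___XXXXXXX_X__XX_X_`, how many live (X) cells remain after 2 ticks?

11

_XXX_XXXXX__XXX___X_
__X___XXX_XX_X_XXXX_
count of X: 11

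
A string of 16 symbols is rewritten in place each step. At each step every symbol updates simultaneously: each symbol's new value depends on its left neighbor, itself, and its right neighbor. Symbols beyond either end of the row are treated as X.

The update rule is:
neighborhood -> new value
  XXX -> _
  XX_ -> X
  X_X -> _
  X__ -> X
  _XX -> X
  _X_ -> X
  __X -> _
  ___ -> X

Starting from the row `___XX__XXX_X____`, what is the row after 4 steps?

step 1: XX_XXX_X_X_XXXX_
step 2: _X_X_X_X_X_X__X_
step 3: _X_X_X_X_X_XX_X_
step 4: _X_X_X_X_X_XX_X_

_X_X_X_X_X_XX_X_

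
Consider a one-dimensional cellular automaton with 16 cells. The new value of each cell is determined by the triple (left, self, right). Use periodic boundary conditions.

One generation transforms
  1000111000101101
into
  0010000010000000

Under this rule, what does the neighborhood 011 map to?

At position 4 the neighborhood is 011; the next row has 0 there.

0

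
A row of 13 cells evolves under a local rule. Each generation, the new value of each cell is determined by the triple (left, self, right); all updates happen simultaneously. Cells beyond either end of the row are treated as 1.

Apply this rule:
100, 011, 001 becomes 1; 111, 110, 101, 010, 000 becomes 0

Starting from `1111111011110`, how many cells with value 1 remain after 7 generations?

6

0000000010000
1000000101001
0100001000111
0010010101100
1101100001011
0001010010010
1010001101100
count of 1: 6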